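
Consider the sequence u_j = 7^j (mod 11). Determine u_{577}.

6

Listing terms: u_0 = 1, u_1 = 7, u_2 = 5, u_3 = 2, u_4 = 3, u_5 = 10, u_6 = 4, u_7 = 6, u_8 = 9, u_9 = 8, u_{10} = 1.
The sequence repeats with period 10.
So u_{577} = u_{0 + ((577-0) mod 10)} = u_7 = 6.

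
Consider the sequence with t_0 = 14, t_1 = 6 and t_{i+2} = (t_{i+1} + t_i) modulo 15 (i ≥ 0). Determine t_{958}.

7

t_0 = 14; t_1 = 6; t_2 = 5; t_3 = 11; t_4 = 1; t_5 = 12; t_6 = 13; t_7 = 10; t_8 = 8; t_9 = 3; t_{10} = 11; t_{11} = 14; t_{12} = 10; t_{13} = 9; t_{14} = 4; t_{15} = 13; t_{16} = 2; t_{17} = 0; t_{18} = 2; t_{19} = 2; t_{20} = 4; t_{21} = 6; t_{22} = 10; t_{23} = 1; t_{24} = 11; t_{25} = 12; t_{26} = 8; t_{27} = 5; t_{28} = 13; t_{29} = 3; t_{30} = 1; t_{31} = 4; t_{32} = 5; t_{33} = 9; t_{34} = 14; t_{35} = 8; t_{36} = 7; t_{37} = 0; t_{38} = 7; t_{39} = 7; t_{40} = 14; t_{41} = 6.
The sequence repeats with period 40.
So t_{958} = t_{0 + ((958-0) mod 40)} = t_{38} = 7.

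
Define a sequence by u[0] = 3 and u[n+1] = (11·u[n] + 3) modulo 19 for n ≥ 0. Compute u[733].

17

We have u[0] = 3,  u[1] = 17,  u[2] = 0,  u[3] = 3.
Since u[3] = u[0] = 3, the sequence is periodic with period 3.
(733 - 0) mod 3 = 1, so u[733] = u[1] = 17.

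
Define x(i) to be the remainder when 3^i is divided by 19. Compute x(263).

10

Listing terms: x(1) = 3, x(2) = 9, x(3) = 8, x(4) = 5, x(5) = 15, x(6) = 7, x(7) = 2, x(8) = 6, x(9) = 18, x(10) = 16, x(11) = 10, x(12) = 11, x(13) = 14, x(14) = 4, x(15) = 12, x(16) = 17, x(17) = 13, x(18) = 1, x(19) = 3.
Since x(19) = x(1) = 3, the sequence is periodic with period 18.
So x(263) = x(1 + ((263-1) mod 18)) = x(11) = 10.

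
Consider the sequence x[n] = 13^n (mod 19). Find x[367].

Computing terms: x[0] = 1, x[1] = 13, x[2] = 17, x[3] = 12, x[4] = 4, x[5] = 14, x[6] = 11, x[7] = 10, x[8] = 16, x[9] = 18, x[10] = 6, x[11] = 2, x[12] = 7, x[13] = 15, x[14] = 5, x[15] = 8, x[16] = 9, x[17] = 3, x[18] = 1.
The sequence repeats with period 18.
(367 - 0) mod 18 = 7, so x[367] = x[7] = 10.

10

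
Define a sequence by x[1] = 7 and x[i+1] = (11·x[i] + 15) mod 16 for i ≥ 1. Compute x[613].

15

x[1] = 7, x[2] = 12, x[3] = 3, x[4] = 0, x[5] = 15, x[6] = 4, x[7] = 11, x[8] = 8, x[9] = 7.
Since x[9] = x[1] = 7, the sequence is periodic with period 8.
So x[613] = x[1 + ((613-1) mod 8)] = x[5] = 15.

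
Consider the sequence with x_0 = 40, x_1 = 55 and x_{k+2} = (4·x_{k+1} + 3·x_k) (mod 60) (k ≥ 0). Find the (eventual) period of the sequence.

x_0 = 40; x_1 = 55; x_2 = 40; x_3 = 25; x_4 = 40; x_5 = 55.
The sequence repeats with period 4.

4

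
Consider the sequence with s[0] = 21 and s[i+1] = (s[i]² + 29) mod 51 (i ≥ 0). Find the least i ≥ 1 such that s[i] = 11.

s[0] = 21,  s[1] = 11,  s[2] = 48,  s[3] = 38,  s[4] = 45,  s[5] = 14,  s[6] = 21.
Since s[6] = s[0] = 21, the sequence is periodic with period 6.
The value 11 first appears (with i ≥ 1) at s[1].

1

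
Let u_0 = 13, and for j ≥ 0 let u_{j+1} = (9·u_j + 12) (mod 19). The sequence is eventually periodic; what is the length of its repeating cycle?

9

u_0 = 13; u_1 = 15; u_2 = 14; u_3 = 5; u_4 = 0; u_5 = 12; u_6 = 6; u_7 = 9; u_8 = 17; u_9 = 13.
Since u_9 = u_0 = 13, the sequence is periodic with period 9.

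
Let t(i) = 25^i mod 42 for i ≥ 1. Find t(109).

25

We have t(1) = 25; t(2) = 37; t(3) = 1; t(4) = 25.
The sequence repeats with period 3.
So t(109) = t(1 + ((109-1) mod 3)) = t(1) = 25.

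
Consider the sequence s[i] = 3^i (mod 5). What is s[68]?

1

Computing terms: s[1] = 3,  s[2] = 4,  s[3] = 2,  s[4] = 1,  s[5] = 3.
Since s[5] = s[1] = 3, the sequence is periodic with period 4.
(68 - 1) mod 4 = 3, so s[68] = s[4] = 1.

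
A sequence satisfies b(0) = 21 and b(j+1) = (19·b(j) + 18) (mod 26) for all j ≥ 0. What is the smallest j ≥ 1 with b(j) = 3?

b(0) = 21, b(1) = 1, b(2) = 11, b(3) = 19, b(4) = 15, b(5) = 17, b(6) = 3, b(7) = 23, b(8) = 13, b(9) = 5, b(10) = 9, b(11) = 7, b(12) = 21.
The sequence repeats with period 12.
The value 3 first appears (with j ≥ 1) at b(6).

6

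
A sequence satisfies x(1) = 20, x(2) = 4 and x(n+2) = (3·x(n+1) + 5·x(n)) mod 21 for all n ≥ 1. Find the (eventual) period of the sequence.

We have x(1) = 20,  x(2) = 4,  x(3) = 7,  x(4) = 20,  x(5) = 11,  x(6) = 7,  x(7) = 13,  x(8) = 11,  x(9) = 14,  x(10) = 13,  x(11) = 4,  x(12) = 14,  x(13) = 20,  x(14) = 4.
Since (x(13), x(14)) = (x(1), x(2)) = (20, 4) (two consecutive terms determine the rest), the sequence is periodic with period 12.

12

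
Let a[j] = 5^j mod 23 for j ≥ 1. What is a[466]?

Listing terms: a[1] = 5, a[2] = 2, a[3] = 10, a[4] = 4, a[5] = 20, a[6] = 8, a[7] = 17, a[8] = 16, a[9] = 11, a[10] = 9, a[11] = 22, a[12] = 18, a[13] = 21, a[14] = 13, a[15] = 19, a[16] = 3, a[17] = 15, a[18] = 6, a[19] = 7, a[20] = 12, a[21] = 14, a[22] = 1, a[23] = 5.
The sequence repeats with period 22.
So a[466] = a[1 + ((466-1) mod 22)] = a[4] = 4.

4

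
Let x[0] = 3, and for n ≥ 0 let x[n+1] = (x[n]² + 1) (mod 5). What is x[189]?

Computing terms: x[0] = 3, x[1] = 0, x[2] = 1, x[3] = 2, x[4] = 0.
Since x[4] = x[1] = 0, the sequence is eventually periodic: after a pre-period of length 1 it cycles with period 3.
For n ≥ 1, x[n] depends only on (n - 1) mod 3. (189 - 1) mod 3 = 2, so x[189] = x[3] = 2.

2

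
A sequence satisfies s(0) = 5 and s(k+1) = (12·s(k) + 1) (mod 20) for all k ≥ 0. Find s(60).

Listing terms: s(0) = 5; s(1) = 1; s(2) = 13; s(3) = 17; s(4) = 5.
Since s(4) = s(0) = 5, the sequence is periodic with period 4.
So s(60) = s(0 + ((60-0) mod 4)) = s(0) = 5.

5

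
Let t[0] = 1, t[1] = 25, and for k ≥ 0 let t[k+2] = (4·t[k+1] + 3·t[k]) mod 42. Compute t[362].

31

t[0] = 1,  t[1] = 25,  t[2] = 19,  t[3] = 25,  t[4] = 31,  t[5] = 31,  t[6] = 7,  t[7] = 37,  t[8] = 1,  t[9] = 31,  t[10] = 1,  t[11] = 13,  t[12] = 13,  t[13] = 7,  t[14] = 25,  t[15] = 37,  t[16] = 13,  t[17] = 37,  t[18] = 19,  t[19] = 19,  t[20] = 7,  t[21] = 1,  t[22] = 25.
The sequence repeats with period 21.
So t[362] = t[0 + ((362-0) mod 21)] = t[5] = 31.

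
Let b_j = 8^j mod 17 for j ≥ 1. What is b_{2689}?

8

b_1 = 8,  b_2 = 13,  b_3 = 2,  b_4 = 16,  b_5 = 9,  b_6 = 4,  b_7 = 15,  b_8 = 1,  b_9 = 8.
Since b_9 = b_1 = 8, the sequence is periodic with period 8.
(2689 - 1) mod 8 = 0, so b_{2689} = b_1 = 8.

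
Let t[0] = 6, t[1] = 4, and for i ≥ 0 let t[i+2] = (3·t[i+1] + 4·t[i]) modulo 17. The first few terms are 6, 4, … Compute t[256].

6

Computing terms: t[0] = 6; t[1] = 4; t[2] = 2; t[3] = 5; t[4] = 6; t[5] = 4.
Since (t[4], t[5]) = (t[0], t[1]) = (6, 4) (two consecutive terms determine the rest), the sequence is periodic with period 4.
So t[256] = t[0 + ((256-0) mod 4)] = t[0] = 6.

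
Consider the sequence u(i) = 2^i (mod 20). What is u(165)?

12

Listing terms: u(1) = 2, u(2) = 4, u(3) = 8, u(4) = 16, u(5) = 12, u(6) = 4.
Since u(6) = u(2) = 4, the sequence is eventually periodic: after a pre-period of length 1 it cycles with period 4.
For i ≥ 2, u(i) depends only on (i - 2) mod 4. (165 - 2) mod 4 = 3, so u(165) = u(5) = 12.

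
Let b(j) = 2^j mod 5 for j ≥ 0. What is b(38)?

b(0) = 1; b(1) = 2; b(2) = 4; b(3) = 3; b(4) = 1.
Since b(4) = b(0) = 1, the sequence is periodic with period 4.
(38 - 0) mod 4 = 2, so b(38) = b(2) = 4.

4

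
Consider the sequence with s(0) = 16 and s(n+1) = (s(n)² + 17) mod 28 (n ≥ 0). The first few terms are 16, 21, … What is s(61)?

We have s(0) = 16,  s(1) = 21,  s(2) = 10,  s(3) = 5,  s(4) = 14,  s(5) = 17,  s(6) = 26,  s(7) = 21.
Since s(7) = s(1) = 21, the sequence is eventually periodic: after a pre-period of length 1 it cycles with period 6.
For n ≥ 1, s(n) depends only on (n - 1) mod 6. (61 - 1) mod 6 = 0, so s(61) = s(1) = 21.

21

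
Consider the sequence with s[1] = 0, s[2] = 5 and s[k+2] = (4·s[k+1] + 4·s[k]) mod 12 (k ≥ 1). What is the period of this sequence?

8

Computing terms: s[1] = 0, s[2] = 5, s[3] = 8, s[4] = 4, s[5] = 0, s[6] = 4, s[7] = 4, s[8] = 8, s[9] = 0, s[10] = 8, s[11] = 8, s[12] = 4.
Since (s[11], s[12]) = (s[3], s[4]) = (8, 4) (two consecutive terms determine the rest), the sequence is eventually periodic: after a pre-period of length 2 it cycles with period 8.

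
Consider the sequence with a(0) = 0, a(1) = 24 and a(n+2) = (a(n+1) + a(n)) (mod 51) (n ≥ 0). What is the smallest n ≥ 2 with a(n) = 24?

a(0) = 0, a(1) = 24, a(2) = 24, a(3) = 48, a(4) = 21, a(5) = 18, a(6) = 39, a(7) = 6, a(8) = 45, a(9) = 0, a(10) = 45, a(11) = 45, a(12) = 39, a(13) = 33, a(14) = 21, a(15) = 3, a(16) = 24, a(17) = 27, a(18) = 0, a(19) = 27, a(20) = 27, a(21) = 3, a(22) = 30, a(23) = 33, a(24) = 12, a(25) = 45, a(26) = 6, a(27) = 0, a(28) = 6, a(29) = 6, a(30) = 12, a(31) = 18, a(32) = 30, a(33) = 48, a(34) = 27, a(35) = 24, a(36) = 0, a(37) = 24.
Since (a(36), a(37)) = (a(0), a(1)) = (0, 24) (two consecutive terms determine the rest), the sequence is periodic with period 36.
The value 24 first appears (with n ≥ 2) at a(2).

2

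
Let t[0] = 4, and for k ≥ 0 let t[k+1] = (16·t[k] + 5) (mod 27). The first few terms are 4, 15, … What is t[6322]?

We have t[0] = 4, t[1] = 15, t[2] = 2, t[3] = 10, t[4] = 3, t[5] = 26, t[6] = 16, t[7] = 18, t[8] = 23, t[9] = 22, t[10] = 6, t[11] = 20, t[12] = 1, t[13] = 21, t[14] = 17, t[15] = 7, t[16] = 9, t[17] = 14, t[18] = 13, t[19] = 24, t[20] = 11, t[21] = 19, t[22] = 12, t[23] = 8, t[24] = 25, t[25] = 0, t[26] = 5, t[27] = 4.
The sequence repeats with period 27.
So t[6322] = t[0 + ((6322-0) mod 27)] = t[4] = 3.

3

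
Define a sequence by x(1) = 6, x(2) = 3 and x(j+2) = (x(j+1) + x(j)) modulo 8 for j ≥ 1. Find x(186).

Listing terms: x(1) = 6, x(2) = 3, x(3) = 1, x(4) = 4, x(5) = 5, x(6) = 1, x(7) = 6, x(8) = 7, x(9) = 5, x(10) = 4, x(11) = 1, x(12) = 5, x(13) = 6, x(14) = 3.
The sequence repeats with period 12.
(186 - 1) mod 12 = 5, so x(186) = x(6) = 1.

1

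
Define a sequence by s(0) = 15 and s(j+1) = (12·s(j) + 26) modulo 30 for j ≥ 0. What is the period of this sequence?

s(0) = 15,  s(1) = 26,  s(2) = 8,  s(3) = 2,  s(4) = 20,  s(5) = 26.
Since s(5) = s(1) = 26, the sequence is eventually periodic: after a pre-period of length 1 it cycles with period 4.

4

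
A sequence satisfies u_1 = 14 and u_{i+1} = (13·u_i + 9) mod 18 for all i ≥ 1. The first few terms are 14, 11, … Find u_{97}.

u_1 = 14,  u_2 = 11,  u_3 = 8,  u_4 = 5,  u_5 = 2,  u_6 = 17,  u_7 = 14.
Since u_7 = u_1 = 14, the sequence is periodic with period 6.
(97 - 1) mod 6 = 0, so u_{97} = u_1 = 14.

14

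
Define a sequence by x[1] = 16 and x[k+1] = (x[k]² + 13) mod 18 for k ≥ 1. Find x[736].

Listing terms: x[1] = 16,  x[2] = 17,  x[3] = 14,  x[4] = 11,  x[5] = 8,  x[6] = 5,  x[7] = 2,  x[8] = 17.
Since x[8] = x[2] = 17, the sequence is eventually periodic: after a pre-period of length 1 it cycles with period 6.
For k ≥ 2, x[k] depends only on (k - 2) mod 6. (736 - 2) mod 6 = 2, so x[736] = x[4] = 11.

11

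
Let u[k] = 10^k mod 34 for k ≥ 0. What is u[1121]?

10

We have u[0] = 1, u[1] = 10, u[2] = 32, u[3] = 14, u[4] = 4, u[5] = 6, u[6] = 26, u[7] = 22, u[8] = 16, u[9] = 24, u[10] = 2, u[11] = 20, u[12] = 30, u[13] = 28, u[14] = 8, u[15] = 12, u[16] = 18, u[17] = 10.
Since u[17] = u[1] = 10, the sequence is eventually periodic: after a pre-period of length 1 it cycles with period 16.
For k ≥ 1, u[k] depends only on (k - 1) mod 16. (1121 - 1) mod 16 = 0, so u[1121] = u[1] = 10.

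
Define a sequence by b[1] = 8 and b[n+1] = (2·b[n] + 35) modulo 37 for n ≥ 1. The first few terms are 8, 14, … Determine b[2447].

Listing terms: b[1] = 8,  b[2] = 14,  b[3] = 26,  b[4] = 13,  b[5] = 24,  b[6] = 9,  b[7] = 16,  b[8] = 30,  b[9] = 21,  b[10] = 3,  b[11] = 4,  b[12] = 6,  b[13] = 10,  b[14] = 18,  b[15] = 34,  b[16] = 29,  b[17] = 19,  b[18] = 36,  b[19] = 33,  b[20] = 27,  b[21] = 15,  b[22] = 28,  b[23] = 17,  b[24] = 32,  b[25] = 25,  b[26] = 11,  b[27] = 20,  b[28] = 1,  b[29] = 0,  b[30] = 35,  b[31] = 31,  b[32] = 23,  b[33] = 7,  b[34] = 12,  b[35] = 22,  b[36] = 5,  b[37] = 8.
Since b[37] = b[1] = 8, the sequence is periodic with period 36.
So b[2447] = b[1 + ((2447-1) mod 36)] = b[35] = 22.

22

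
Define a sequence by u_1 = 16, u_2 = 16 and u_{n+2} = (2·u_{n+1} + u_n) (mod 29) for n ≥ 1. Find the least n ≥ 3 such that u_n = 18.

Listing terms: u_1 = 16,  u_2 = 16,  u_3 = 19,  u_4 = 25,  u_5 = 11,  u_6 = 18,  u_7 = 18,  u_8 = 25,  u_9 = 10,  u_{10} = 16,  u_{11} = 13,  u_{12} = 13,  u_{13} = 10,  u_{14} = 4,  u_{15} = 18,  u_{16} = 11,  u_{17} = 11,  u_{18} = 4,  u_{19} = 19,  u_{20} = 13,  u_{21} = 16,  u_{22} = 16.
The sequence repeats with period 20.
The value 18 first appears (with n ≥ 3) at u_6.

6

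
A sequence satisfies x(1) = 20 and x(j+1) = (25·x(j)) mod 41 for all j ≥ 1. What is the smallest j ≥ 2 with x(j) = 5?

8

We have x(1) = 20, x(2) = 8, x(3) = 36, x(4) = 39, x(5) = 32, x(6) = 21, x(7) = 33, x(8) = 5, x(9) = 2, x(10) = 9, x(11) = 20.
The sequence repeats with period 10.
The value 5 first appears (with j ≥ 2) at x(8).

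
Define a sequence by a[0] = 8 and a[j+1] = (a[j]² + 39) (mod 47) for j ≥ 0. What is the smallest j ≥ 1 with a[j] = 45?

We have a[0] = 8,  a[1] = 9,  a[2] = 26,  a[3] = 10,  a[4] = 45,  a[5] = 43,  a[6] = 8.
The sequence repeats with period 6.
The value 45 first appears (with j ≥ 1) at a[4].

4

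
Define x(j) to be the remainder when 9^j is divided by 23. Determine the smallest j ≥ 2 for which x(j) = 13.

x(1) = 9,  x(2) = 12,  x(3) = 16,  x(4) = 6,  x(5) = 8,  x(6) = 3,  x(7) = 4,  x(8) = 13,  x(9) = 2,  x(10) = 18,  x(11) = 1,  x(12) = 9.
The sequence repeats with period 11.
The value 13 first appears (with j ≥ 2) at x(8).

8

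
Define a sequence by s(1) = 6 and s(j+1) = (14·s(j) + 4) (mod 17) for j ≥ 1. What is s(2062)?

9

Computing terms: s(1) = 6,  s(2) = 3,  s(3) = 12,  s(4) = 2,  s(5) = 15,  s(6) = 10,  s(7) = 8,  s(8) = 14,  s(9) = 13,  s(10) = 16,  s(11) = 7,  s(12) = 0,  s(13) = 4,  s(14) = 9,  s(15) = 11,  s(16) = 5,  s(17) = 6.
The sequence repeats with period 16.
So s(2062) = s(1 + ((2062-1) mod 16)) = s(14) = 9.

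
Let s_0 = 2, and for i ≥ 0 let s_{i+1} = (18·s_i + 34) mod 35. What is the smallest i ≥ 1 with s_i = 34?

2

Listing terms: s_0 = 2,  s_1 = 0,  s_2 = 34,  s_3 = 16,  s_4 = 7,  s_5 = 20,  s_6 = 9,  s_7 = 21,  s_8 = 27,  s_9 = 30,  s_{10} = 14,  s_{11} = 6,  s_{12} = 2.
Since s_{12} = s_0 = 2, the sequence is periodic with period 12.
The value 34 first appears (with i ≥ 1) at s_2.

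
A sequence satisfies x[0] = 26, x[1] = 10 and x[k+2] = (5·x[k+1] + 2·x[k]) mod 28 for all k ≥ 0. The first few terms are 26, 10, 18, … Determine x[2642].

Computing terms: x[0] = 26,  x[1] = 10,  x[2] = 18,  x[3] = 26,  x[4] = 26,  x[5] = 14,  x[6] = 10,  x[7] = 22,  x[8] = 18,  x[9] = 22,  x[10] = 6,  x[11] = 18,  x[12] = 18,  x[13] = 14,  x[14] = 22,  x[15] = 26,  x[16] = 6,  x[17] = 26,  x[18] = 2,  x[19] = 6,  x[20] = 6,  x[21] = 14,  x[22] = 26,  x[23] = 18,  x[24] = 2,  x[25] = 18,  x[26] = 10,  x[27] = 2,  x[28] = 2,  x[29] = 14,  x[30] = 18,  x[31] = 6,  x[32] = 10,  x[33] = 6,  x[34] = 22,  x[35] = 10,  x[36] = 10,  x[37] = 14,  x[38] = 6,  x[39] = 2,  x[40] = 22,  x[41] = 2,  x[42] = 26,  x[43] = 22,  x[44] = 22,  x[45] = 14,  x[46] = 2,  x[47] = 10,  x[48] = 26,  x[49] = 10.
The sequence repeats with period 48.
So x[2642] = x[0 + ((2642-0) mod 48)] = x[2] = 18.

18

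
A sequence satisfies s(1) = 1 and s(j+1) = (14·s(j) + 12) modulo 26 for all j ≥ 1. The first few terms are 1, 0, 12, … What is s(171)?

Listing terms: s(1) = 1,  s(2) = 0,  s(3) = 12,  s(4) = 24,  s(5) = 10,  s(6) = 22,  s(7) = 8,  s(8) = 20,  s(9) = 6,  s(10) = 18,  s(11) = 4,  s(12) = 16,  s(13) = 2,  s(14) = 14,  s(15) = 0.
Since s(15) = s(2) = 0, the sequence is eventually periodic: after a pre-period of length 1 it cycles with period 13.
For j ≥ 2, s(j) depends only on (j - 2) mod 13. (171 - 2) mod 13 = 0, so s(171) = s(2) = 0.

0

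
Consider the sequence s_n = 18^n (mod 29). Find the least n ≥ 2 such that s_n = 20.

Listing terms: s_1 = 18,  s_2 = 5,  s_3 = 3,  s_4 = 25,  s_5 = 15,  s_6 = 9,  s_7 = 17,  s_8 = 16,  s_9 = 27,  s_{10} = 22,  s_{11} = 19,  s_{12} = 23,  s_{13} = 8,  s_{14} = 28,  s_{15} = 11,  s_{16} = 24,  s_{17} = 26,  s_{18} = 4,  s_{19} = 14,  s_{20} = 20,  s_{21} = 12,  s_{22} = 13,  s_{23} = 2,  s_{24} = 7,  s_{25} = 10,  s_{26} = 6,  s_{27} = 21,  s_{28} = 1,  s_{29} = 18.
The sequence repeats with period 28.
The value 20 first appears (with n ≥ 2) at s_{20}.

20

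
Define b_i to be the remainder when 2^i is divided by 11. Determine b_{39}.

b_0 = 1; b_1 = 2; b_2 = 4; b_3 = 8; b_4 = 5; b_5 = 10; b_6 = 9; b_7 = 7; b_8 = 3; b_9 = 6; b_{10} = 1.
The sequence repeats with period 10.
So b_{39} = b_{0 + ((39-0) mod 10)} = b_9 = 6.

6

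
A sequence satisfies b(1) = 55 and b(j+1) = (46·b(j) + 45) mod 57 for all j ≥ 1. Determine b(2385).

49

b(1) = 55,  b(2) = 10,  b(3) = 49,  b(4) = 19,  b(5) = 7,  b(6) = 25,  b(7) = 55.
Since b(7) = b(1) = 55, the sequence is periodic with period 6.
(2385 - 1) mod 6 = 2, so b(2385) = b(3) = 49.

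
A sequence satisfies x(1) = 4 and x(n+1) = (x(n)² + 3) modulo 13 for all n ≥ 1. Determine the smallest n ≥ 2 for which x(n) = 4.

6

We have x(1) = 4,  x(2) = 6,  x(3) = 0,  x(4) = 3,  x(5) = 12,  x(6) = 4.
The sequence repeats with period 5.
The value 4 next appears (with n ≥ 2) at x(6).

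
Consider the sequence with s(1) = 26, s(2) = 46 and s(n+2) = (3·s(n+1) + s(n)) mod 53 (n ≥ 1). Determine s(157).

Listing terms: s(1) = 26; s(2) = 46; s(3) = 5; s(4) = 8; s(5) = 29; s(6) = 42; s(7) = 49; s(8) = 30; s(9) = 33; s(10) = 23; s(11) = 49; s(12) = 11; s(13) = 29; s(14) = 45; s(15) = 5; s(16) = 7; s(17) = 26; s(18) = 32; s(19) = 16; s(20) = 27; s(21) = 44; s(22) = 0; s(23) = 44; s(24) = 26; s(25) = 16; s(26) = 21; s(27) = 26; s(28) = 46.
The sequence repeats with period 26.
(157 - 1) mod 26 = 0, so s(157) = s(1) = 26.

26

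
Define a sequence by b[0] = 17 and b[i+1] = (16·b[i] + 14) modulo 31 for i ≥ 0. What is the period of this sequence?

Listing terms: b[0] = 17, b[1] = 7, b[2] = 2, b[3] = 15, b[4] = 6, b[5] = 17.
Since b[5] = b[0] = 17, the sequence is periodic with period 5.

5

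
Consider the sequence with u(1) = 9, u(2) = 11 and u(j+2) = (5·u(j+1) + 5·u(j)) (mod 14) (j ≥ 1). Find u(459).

2

Computing terms: u(1) = 9; u(2) = 11; u(3) = 2; u(4) = 9; u(5) = 13; u(6) = 12; u(7) = 13; u(8) = 13; u(9) = 4; u(10) = 1; u(11) = 11; u(12) = 4; u(13) = 5; u(14) = 3; u(15) = 12; u(16) = 5; u(17) = 1; u(18) = 2; u(19) = 1; u(20) = 1; u(21) = 10; u(22) = 13; u(23) = 3; u(24) = 10; u(25) = 9; u(26) = 11.
The sequence repeats with period 24.
(459 - 1) mod 24 = 2, so u(459) = u(3) = 2.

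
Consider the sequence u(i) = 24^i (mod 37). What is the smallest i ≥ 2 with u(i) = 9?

u(1) = 24; u(2) = 21; u(3) = 23; u(4) = 34; u(5) = 2; u(6) = 11; u(7) = 5; u(8) = 9; u(9) = 31; u(10) = 4; u(11) = 22; u(12) = 10; u(13) = 18; u(14) = 25; u(15) = 8; u(16) = 7; u(17) = 20; u(18) = 36; u(19) = 13; u(20) = 16; u(21) = 14; u(22) = 3; u(23) = 35; u(24) = 26; u(25) = 32; u(26) = 28; u(27) = 6; u(28) = 33; u(29) = 15; u(30) = 27; u(31) = 19; u(32) = 12; u(33) = 29; u(34) = 30; u(35) = 17; u(36) = 1; u(37) = 24.
The sequence repeats with period 36.
The value 9 first appears (with i ≥ 2) at u(8).

8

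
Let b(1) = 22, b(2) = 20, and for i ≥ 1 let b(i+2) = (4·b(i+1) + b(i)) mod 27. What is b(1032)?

Computing terms: b(1) = 22; b(2) = 20; b(3) = 21; b(4) = 23; b(5) = 5; b(6) = 16; b(7) = 15; b(8) = 22; b(9) = 22; b(10) = 2; b(11) = 3; b(12) = 14; b(13) = 5; b(14) = 7; b(15) = 6; b(16) = 4; b(17) = 22; b(18) = 11; b(19) = 12; b(20) = 5; b(21) = 5; b(22) = 25; b(23) = 24; b(24) = 13; b(25) = 22; b(26) = 20.
The sequence repeats with period 24.
So b(1032) = b(1 + ((1032-1) mod 24)) = b(24) = 13.

13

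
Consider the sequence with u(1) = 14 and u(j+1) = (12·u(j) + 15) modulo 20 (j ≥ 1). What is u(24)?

u(1) = 14, u(2) = 3, u(3) = 11, u(4) = 7, u(5) = 19, u(6) = 3.
Since u(6) = u(2) = 3, the sequence is eventually periodic: after a pre-period of length 1 it cycles with period 4.
For j ≥ 2, u(j) depends only on (j - 2) mod 4. (24 - 2) mod 4 = 2, so u(24) = u(4) = 7.

7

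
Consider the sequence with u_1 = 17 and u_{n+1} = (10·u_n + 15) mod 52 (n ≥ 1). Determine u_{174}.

Computing terms: u_1 = 17; u_2 = 29; u_3 = 45; u_4 = 49; u_5 = 37; u_6 = 21; u_7 = 17.
Since u_7 = u_1 = 17, the sequence is periodic with period 6.
So u_{174} = u_{1 + ((174-1) mod 6)} = u_6 = 21.

21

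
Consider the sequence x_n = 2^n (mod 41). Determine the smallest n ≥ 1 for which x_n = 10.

8

We have x_0 = 1, x_1 = 2, x_2 = 4, x_3 = 8, x_4 = 16, x_5 = 32, x_6 = 23, x_7 = 5, x_8 = 10, x_9 = 20, x_{10} = 40, x_{11} = 39, x_{12} = 37, x_{13} = 33, x_{14} = 25, x_{15} = 9, x_{16} = 18, x_{17} = 36, x_{18} = 31, x_{19} = 21, x_{20} = 1.
The sequence repeats with period 20.
The value 10 first appears (with n ≥ 1) at x_8.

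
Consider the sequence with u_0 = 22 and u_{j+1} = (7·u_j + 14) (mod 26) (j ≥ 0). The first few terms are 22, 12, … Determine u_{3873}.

6

u_0 = 22; u_1 = 12; u_2 = 20; u_3 = 24; u_4 = 0; u_5 = 14; u_6 = 8; u_7 = 18; u_8 = 10; u_9 = 6; u_{10} = 4; u_{11} = 16; u_{12} = 22.
The sequence repeats with period 12.
(3873 - 0) mod 12 = 9, so u_{3873} = u_9 = 6.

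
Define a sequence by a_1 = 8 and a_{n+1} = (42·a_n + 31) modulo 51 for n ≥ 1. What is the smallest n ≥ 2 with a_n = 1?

4

Listing terms: a_1 = 8, a_2 = 10, a_3 = 43, a_4 = 1, a_5 = 22, a_6 = 37, a_7 = 4, a_8 = 46, a_9 = 25, a_{10} = 10.
Since a_{10} = a_2 = 10, the sequence is eventually periodic: after a pre-period of length 1 it cycles with period 8.
The value 1 first appears (with n ≥ 2) at a_4.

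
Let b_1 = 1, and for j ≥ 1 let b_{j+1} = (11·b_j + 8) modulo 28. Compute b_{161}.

5

Computing terms: b_1 = 1,  b_2 = 19,  b_3 = 21,  b_4 = 15,  b_5 = 5,  b_6 = 7,  b_7 = 1.
The sequence repeats with period 6.
So b_{161} = b_{1 + ((161-1) mod 6)} = b_5 = 5.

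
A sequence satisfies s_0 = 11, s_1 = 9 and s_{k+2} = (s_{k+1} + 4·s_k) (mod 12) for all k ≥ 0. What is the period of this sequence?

8

Computing terms: s_0 = 11, s_1 = 9, s_2 = 5, s_3 = 5, s_4 = 1, s_5 = 9, s_6 = 1, s_7 = 1, s_8 = 5, s_9 = 9, s_{10} = 5.
Since (s_9, s_{10}) = (s_1, s_2) = (9, 5) (two consecutive terms determine the rest), the sequence is eventually periodic: after a pre-period of length 1 it cycles with period 8.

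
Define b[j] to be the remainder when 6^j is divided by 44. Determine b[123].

We have b[0] = 1,  b[1] = 6,  b[2] = 36,  b[3] = 40,  b[4] = 20,  b[5] = 32,  b[6] = 16,  b[7] = 8,  b[8] = 4,  b[9] = 24,  b[10] = 12,  b[11] = 28,  b[12] = 36.
Since b[12] = b[2] = 36, the sequence is eventually periodic: after a pre-period of length 2 it cycles with period 10.
For j ≥ 2, b[j] depends only on (j - 2) mod 10. (123 - 2) mod 10 = 1, so b[123] = b[3] = 40.

40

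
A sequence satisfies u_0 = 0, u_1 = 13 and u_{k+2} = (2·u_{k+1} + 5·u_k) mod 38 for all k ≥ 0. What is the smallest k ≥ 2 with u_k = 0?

Computing terms: u_0 = 0, u_1 = 13, u_2 = 26, u_3 = 3, u_4 = 22, u_5 = 21, u_6 = 0, u_7 = 29, u_8 = 20, u_9 = 33, u_{10} = 14, u_{11} = 3, u_{12} = 0, u_{13} = 15, u_{14} = 30, u_{15} = 21, u_{16} = 2, u_{17} = 33, u_{18} = 0, u_{19} = 13.
The sequence repeats with period 18.
The value 0 first appears (with k ≥ 2) at u_6.

6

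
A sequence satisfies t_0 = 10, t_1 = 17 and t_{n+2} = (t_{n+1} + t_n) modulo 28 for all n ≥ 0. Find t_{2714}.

Listing terms: t_0 = 10,  t_1 = 17,  t_2 = 27,  t_3 = 16,  t_4 = 15,  t_5 = 3,  t_6 = 18,  t_7 = 21,  t_8 = 11,  t_9 = 4,  t_{10} = 15,  t_{11} = 19,  t_{12} = 6,  t_{13} = 25,  t_{14} = 3,  t_{15} = 0,  t_{16} = 3,  t_{17} = 3,  t_{18} = 6,  t_{19} = 9,  t_{20} = 15,  t_{21} = 24,  t_{22} = 11,  t_{23} = 7,  t_{24} = 18,  t_{25} = 25,  t_{26} = 15,  t_{27} = 12,  t_{28} = 27,  t_{29} = 11,  t_{30} = 10,  t_{31} = 21,  t_{32} = 3,  t_{33} = 24,  t_{34} = 27,  t_{35} = 23,  t_{36} = 22,  t_{37} = 17,  t_{38} = 11,  t_{39} = 0,  t_{40} = 11,  t_{41} = 11,  t_{42} = 22,  t_{43} = 5,  t_{44} = 27,  t_{45} = 4,  t_{46} = 3,  t_{47} = 7,  t_{48} = 10,  t_{49} = 17.
Since (t_{48}, t_{49}) = (t_0, t_1) = (10, 17) (two consecutive terms determine the rest), the sequence is periodic with period 48.
(2714 - 0) mod 48 = 26, so t_{2714} = t_{26} = 15.

15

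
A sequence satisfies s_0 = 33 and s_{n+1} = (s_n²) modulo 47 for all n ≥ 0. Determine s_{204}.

Computing terms: s_0 = 33,  s_1 = 8,  s_2 = 17,  s_3 = 7,  s_4 = 2,  s_5 = 4,  s_6 = 16,  s_7 = 21,  s_8 = 18,  s_9 = 42,  s_{10} = 25,  s_{11} = 14,  s_{12} = 8.
Since s_{12} = s_1 = 8, the sequence is eventually periodic: after a pre-period of length 1 it cycles with period 11.
For n ≥ 1, s_n depends only on (n - 1) mod 11. (204 - 1) mod 11 = 5, so s_{204} = s_6 = 16.

16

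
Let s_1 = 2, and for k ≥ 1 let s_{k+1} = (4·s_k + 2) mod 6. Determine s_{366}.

0

s_1 = 2, s_2 = 4, s_3 = 0, s_4 = 2.
The sequence repeats with period 3.
(366 - 1) mod 3 = 2, so s_{366} = s_3 = 0.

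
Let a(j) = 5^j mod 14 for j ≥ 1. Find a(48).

1

Computing terms: a(1) = 5,  a(2) = 11,  a(3) = 13,  a(4) = 9,  a(5) = 3,  a(6) = 1,  a(7) = 5.
Since a(7) = a(1) = 5, the sequence is periodic with period 6.
(48 - 1) mod 6 = 5, so a(48) = a(6) = 1.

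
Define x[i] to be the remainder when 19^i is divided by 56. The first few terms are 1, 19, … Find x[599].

3

Listing terms: x[0] = 1, x[1] = 19, x[2] = 25, x[3] = 27, x[4] = 9, x[5] = 3, x[6] = 1.
The sequence repeats with period 6.
So x[599] = x[0 + ((599-0) mod 6)] = x[5] = 3.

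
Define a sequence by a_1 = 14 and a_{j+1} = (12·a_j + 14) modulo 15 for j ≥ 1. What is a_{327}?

We have a_1 = 14, a_2 = 2, a_3 = 8, a_4 = 5, a_5 = 14.
The sequence repeats with period 4.
(327 - 1) mod 4 = 2, so a_{327} = a_3 = 8.

8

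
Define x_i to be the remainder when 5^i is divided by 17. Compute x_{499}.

6

Listing terms: x_0 = 1; x_1 = 5; x_2 = 8; x_3 = 6; x_4 = 13; x_5 = 14; x_6 = 2; x_7 = 10; x_8 = 16; x_9 = 12; x_{10} = 9; x_{11} = 11; x_{12} = 4; x_{13} = 3; x_{14} = 15; x_{15} = 7; x_{16} = 1.
Since x_{16} = x_0 = 1, the sequence is periodic with period 16.
So x_{499} = x_{0 + ((499-0) mod 16)} = x_3 = 6.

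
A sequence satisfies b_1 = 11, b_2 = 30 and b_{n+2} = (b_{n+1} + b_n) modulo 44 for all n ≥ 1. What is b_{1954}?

27

Computing terms: b_1 = 11; b_2 = 30; b_3 = 41; b_4 = 27; b_5 = 24; b_6 = 7; b_7 = 31; b_8 = 38; b_9 = 25; b_{10} = 19; b_{11} = 0; b_{12} = 19; b_{13} = 19; b_{14} = 38; b_{15} = 13; b_{16} = 7; b_{17} = 20; b_{18} = 27; b_{19} = 3; b_{20} = 30; b_{21} = 33; b_{22} = 19; b_{23} = 8; b_{24} = 27; b_{25} = 35; b_{26} = 18; b_{27} = 9; b_{28} = 27; b_{29} = 36; b_{30} = 19; b_{31} = 11; b_{32} = 30.
Since (b_{31}, b_{32}) = (b_1, b_2) = (11, 30) (two consecutive terms determine the rest), the sequence is periodic with period 30.
(1954 - 1) mod 30 = 3, so b_{1954} = b_4 = 27.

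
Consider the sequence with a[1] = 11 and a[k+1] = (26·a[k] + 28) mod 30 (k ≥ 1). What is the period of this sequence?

5

a[1] = 11,  a[2] = 14,  a[3] = 2,  a[4] = 20,  a[5] = 8,  a[6] = 26,  a[7] = 14.
Since a[7] = a[2] = 14, the sequence is eventually periodic: after a pre-period of length 1 it cycles with period 5.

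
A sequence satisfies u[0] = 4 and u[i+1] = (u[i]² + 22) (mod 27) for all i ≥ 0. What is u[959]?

We have u[0] = 4,  u[1] = 11,  u[2] = 8,  u[3] = 5,  u[4] = 20,  u[5] = 17,  u[6] = 14,  u[7] = 2,  u[8] = 26,  u[9] = 23,  u[10] = 11.
Since u[10] = u[1] = 11, the sequence is eventually periodic: after a pre-period of length 1 it cycles with period 9.
For i ≥ 1, u[i] depends only on (i - 1) mod 9. (959 - 1) mod 9 = 4, so u[959] = u[5] = 17.

17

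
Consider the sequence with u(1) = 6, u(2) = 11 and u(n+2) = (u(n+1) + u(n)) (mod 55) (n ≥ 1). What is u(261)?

6

We have u(1) = 6; u(2) = 11; u(3) = 17; u(4) = 28; u(5) = 45; u(6) = 18; u(7) = 8; u(8) = 26; u(9) = 34; u(10) = 5; u(11) = 39; u(12) = 44; u(13) = 28; u(14) = 17; u(15) = 45; u(16) = 7; u(17) = 52; u(18) = 4; u(19) = 1; u(20) = 5; u(21) = 6; u(22) = 11.
The sequence repeats with period 20.
So u(261) = u(1 + ((261-1) mod 20)) = u(1) = 6.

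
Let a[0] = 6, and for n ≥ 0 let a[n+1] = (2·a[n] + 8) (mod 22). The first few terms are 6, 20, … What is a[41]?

Computing terms: a[0] = 6, a[1] = 20, a[2] = 4, a[3] = 16, a[4] = 18, a[5] = 0, a[6] = 8, a[7] = 2, a[8] = 12, a[9] = 10, a[10] = 6.
The sequence repeats with period 10.
(41 - 0) mod 10 = 1, so a[41] = a[1] = 20.

20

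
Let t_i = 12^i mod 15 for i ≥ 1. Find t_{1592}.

6

Listing terms: t_1 = 12; t_2 = 9; t_3 = 3; t_4 = 6; t_5 = 12.
The sequence repeats with period 4.
(1592 - 1) mod 4 = 3, so t_{1592} = t_4 = 6.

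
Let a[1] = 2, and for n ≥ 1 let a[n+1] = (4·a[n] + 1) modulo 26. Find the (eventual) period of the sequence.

6

Listing terms: a[1] = 2,  a[2] = 9,  a[3] = 11,  a[4] = 19,  a[5] = 25,  a[6] = 23,  a[7] = 15,  a[8] = 9.
Since a[8] = a[2] = 9, the sequence is eventually periodic: after a pre-period of length 1 it cycles with period 6.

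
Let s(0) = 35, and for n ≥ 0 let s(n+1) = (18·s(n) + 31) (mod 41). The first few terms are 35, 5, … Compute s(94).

23

We have s(0) = 35,  s(1) = 5,  s(2) = 39,  s(3) = 36,  s(4) = 23,  s(5) = 35.
The sequence repeats with period 5.
So s(94) = s(0 + ((94-0) mod 5)) = s(4) = 23.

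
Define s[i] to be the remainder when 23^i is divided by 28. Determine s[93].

Computing terms: s[0] = 1; s[1] = 23; s[2] = 25; s[3] = 15; s[4] = 9; s[5] = 11; s[6] = 1.
Since s[6] = s[0] = 1, the sequence is periodic with period 6.
(93 - 0) mod 6 = 3, so s[93] = s[3] = 15.

15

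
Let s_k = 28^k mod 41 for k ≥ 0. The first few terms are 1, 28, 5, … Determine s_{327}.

15

We have s_0 = 1, s_1 = 28, s_2 = 5, s_3 = 17, s_4 = 25, s_5 = 3, s_6 = 2, s_7 = 15, s_8 = 10, s_9 = 34, s_{10} = 9, s_{11} = 6, s_{12} = 4, s_{13} = 30, s_{14} = 20, s_{15} = 27, s_{16} = 18, s_{17} = 12, s_{18} = 8, s_{19} = 19, s_{20} = 40, s_{21} = 13, s_{22} = 36, s_{23} = 24, s_{24} = 16, s_{25} = 38, s_{26} = 39, s_{27} = 26, s_{28} = 31, s_{29} = 7, s_{30} = 32, s_{31} = 35, s_{32} = 37, s_{33} = 11, s_{34} = 21, s_{35} = 14, s_{36} = 23, s_{37} = 29, s_{38} = 33, s_{39} = 22, s_{40} = 1.
Since s_{40} = s_0 = 1, the sequence is periodic with period 40.
So s_{327} = s_{0 + ((327-0) mod 40)} = s_7 = 15.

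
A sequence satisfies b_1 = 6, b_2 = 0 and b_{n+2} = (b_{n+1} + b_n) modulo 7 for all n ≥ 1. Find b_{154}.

0

Computing terms: b_1 = 6, b_2 = 0, b_3 = 6, b_4 = 6, b_5 = 5, b_6 = 4, b_7 = 2, b_8 = 6, b_9 = 1, b_{10} = 0, b_{11} = 1, b_{12} = 1, b_{13} = 2, b_{14} = 3, b_{15} = 5, b_{16} = 1, b_{17} = 6, b_{18} = 0.
The sequence repeats with period 16.
So b_{154} = b_{1 + ((154-1) mod 16)} = b_{10} = 0.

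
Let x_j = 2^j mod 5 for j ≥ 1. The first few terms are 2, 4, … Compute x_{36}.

1

Computing terms: x_1 = 2,  x_2 = 4,  x_3 = 3,  x_4 = 1,  x_5 = 2.
The sequence repeats with period 4.
(36 - 1) mod 4 = 3, so x_{36} = x_4 = 1.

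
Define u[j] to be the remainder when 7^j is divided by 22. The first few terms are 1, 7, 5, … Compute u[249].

19

Listing terms: u[0] = 1; u[1] = 7; u[2] = 5; u[3] = 13; u[4] = 3; u[5] = 21; u[6] = 15; u[7] = 17; u[8] = 9; u[9] = 19; u[10] = 1.
Since u[10] = u[0] = 1, the sequence is periodic with period 10.
So u[249] = u[0 + ((249-0) mod 10)] = u[9] = 19.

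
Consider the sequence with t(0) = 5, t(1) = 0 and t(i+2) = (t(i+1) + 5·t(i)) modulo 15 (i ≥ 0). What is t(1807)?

t(0) = 5, t(1) = 0, t(2) = 10, t(3) = 10, t(4) = 0, t(5) = 5, t(6) = 5, t(7) = 0.
Since (t(6), t(7)) = (t(0), t(1)) = (5, 0) (two consecutive terms determine the rest), the sequence is periodic with period 6.
(1807 - 0) mod 6 = 1, so t(1807) = t(1) = 0.

0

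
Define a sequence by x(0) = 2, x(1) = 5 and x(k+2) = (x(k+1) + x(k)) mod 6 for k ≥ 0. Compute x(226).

x(0) = 2; x(1) = 5; x(2) = 1; x(3) = 0; x(4) = 1; x(5) = 1; x(6) = 2; x(7) = 3; x(8) = 5; x(9) = 2; x(10) = 1; x(11) = 3; x(12) = 4; x(13) = 1; x(14) = 5; x(15) = 0; x(16) = 5; x(17) = 5; x(18) = 4; x(19) = 3; x(20) = 1; x(21) = 4; x(22) = 5; x(23) = 3; x(24) = 2; x(25) = 5.
Since (x(24), x(25)) = (x(0), x(1)) = (2, 5) (two consecutive terms determine the rest), the sequence is periodic with period 24.
(226 - 0) mod 24 = 10, so x(226) = x(10) = 1.

1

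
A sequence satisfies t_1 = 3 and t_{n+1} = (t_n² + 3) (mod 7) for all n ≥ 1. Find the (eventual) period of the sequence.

3

Computing terms: t_1 = 3; t_2 = 5; t_3 = 0; t_4 = 3.
Since t_4 = t_1 = 3, the sequence is periodic with period 3.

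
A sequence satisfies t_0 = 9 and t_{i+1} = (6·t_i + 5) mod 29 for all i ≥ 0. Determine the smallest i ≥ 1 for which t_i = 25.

We have t_0 = 9; t_1 = 1; t_2 = 11; t_3 = 13; t_4 = 25; t_5 = 10; t_6 = 7; t_7 = 18; t_8 = 26; t_9 = 16; t_{10} = 14; t_{11} = 2; t_{12} = 17; t_{13} = 20; t_{14} = 9.
The sequence repeats with period 14.
The value 25 first appears (with i ≥ 1) at t_4.

4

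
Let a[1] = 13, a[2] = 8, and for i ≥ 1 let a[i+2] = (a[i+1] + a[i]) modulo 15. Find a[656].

1

Computing terms: a[1] = 13; a[2] = 8; a[3] = 6; a[4] = 14; a[5] = 5; a[6] = 4; a[7] = 9; a[8] = 13; a[9] = 7; a[10] = 5; a[11] = 12; a[12] = 2; a[13] = 14; a[14] = 1; a[15] = 0; a[16] = 1; a[17] = 1; a[18] = 2; a[19] = 3; a[20] = 5; a[21] = 8; a[22] = 13; a[23] = 6; a[24] = 4; a[25] = 10; a[26] = 14; a[27] = 9; a[28] = 8; a[29] = 2; a[30] = 10; a[31] = 12; a[32] = 7; a[33] = 4; a[34] = 11; a[35] = 0; a[36] = 11; a[37] = 11; a[38] = 7; a[39] = 3; a[40] = 10; a[41] = 13; a[42] = 8.
The sequence repeats with period 40.
So a[656] = a[1 + ((656-1) mod 40)] = a[16] = 1.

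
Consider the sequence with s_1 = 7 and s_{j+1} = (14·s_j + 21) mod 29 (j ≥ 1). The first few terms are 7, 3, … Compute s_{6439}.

15

s_1 = 7, s_2 = 3, s_3 = 5, s_4 = 4, s_5 = 19, s_6 = 26, s_7 = 8, s_8 = 17, s_9 = 27, s_{10} = 22, s_{11} = 10, s_{12} = 16, s_{13} = 13, s_{14} = 0, s_{15} = 21, s_{16} = 25, s_{17} = 23, s_{18} = 24, s_{19} = 9, s_{20} = 2, s_{21} = 20, s_{22} = 11, s_{23} = 1, s_{24} = 6, s_{25} = 18, s_{26} = 12, s_{27} = 15, s_{28} = 28, s_{29} = 7.
The sequence repeats with period 28.
So s_{6439} = s_{1 + ((6439-1) mod 28)} = s_{27} = 15.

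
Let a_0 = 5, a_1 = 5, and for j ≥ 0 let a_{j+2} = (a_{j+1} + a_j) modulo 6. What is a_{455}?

Computing terms: a_0 = 5, a_1 = 5, a_2 = 4, a_3 = 3, a_4 = 1, a_5 = 4, a_6 = 5, a_7 = 3, a_8 = 2, a_9 = 5, a_{10} = 1, a_{11} = 0, a_{12} = 1, a_{13} = 1, a_{14} = 2, a_{15} = 3, a_{16} = 5, a_{17} = 2, a_{18} = 1, a_{19} = 3, a_{20} = 4, a_{21} = 1, a_{22} = 5, a_{23} = 0, a_{24} = 5, a_{25} = 5.
Since (a_{24}, a_{25}) = (a_0, a_1) = (5, 5) (two consecutive terms determine the rest), the sequence is periodic with period 24.
(455 - 0) mod 24 = 23, so a_{455} = a_{23} = 0.

0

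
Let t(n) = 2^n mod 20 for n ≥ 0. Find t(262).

4

t(0) = 1; t(1) = 2; t(2) = 4; t(3) = 8; t(4) = 16; t(5) = 12; t(6) = 4.
Since t(6) = t(2) = 4, the sequence is eventually periodic: after a pre-period of length 2 it cycles with period 4.
For n ≥ 2, t(n) depends only on (n - 2) mod 4. (262 - 2) mod 4 = 0, so t(262) = t(2) = 4.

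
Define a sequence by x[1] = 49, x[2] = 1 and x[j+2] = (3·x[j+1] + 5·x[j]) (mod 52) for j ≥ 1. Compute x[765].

x[1] = 49,  x[2] = 1,  x[3] = 40,  x[4] = 21,  x[5] = 3,  x[6] = 10,  x[7] = 45,  x[8] = 29,  x[9] = 0,  x[10] = 41,  x[11] = 19,  x[12] = 2,  x[13] = 49,  x[14] = 1.
Since (x[13], x[14]) = (x[1], x[2]) = (49, 1) (two consecutive terms determine the rest), the sequence is periodic with period 12.
(765 - 1) mod 12 = 8, so x[765] = x[9] = 0.

0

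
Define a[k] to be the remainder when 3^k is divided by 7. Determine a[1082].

a[0] = 1; a[1] = 3; a[2] = 2; a[3] = 6; a[4] = 4; a[5] = 5; a[6] = 1.
Since a[6] = a[0] = 1, the sequence is periodic with period 6.
So a[1082] = a[0 + ((1082-0) mod 6)] = a[2] = 2.

2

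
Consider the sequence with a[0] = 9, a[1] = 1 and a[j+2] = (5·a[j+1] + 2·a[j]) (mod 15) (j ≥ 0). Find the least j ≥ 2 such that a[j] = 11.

Computing terms: a[0] = 9,  a[1] = 1,  a[2] = 8,  a[3] = 12,  a[4] = 1,  a[5] = 14,  a[6] = 12,  a[7] = 13,  a[8] = 14,  a[9] = 6,  a[10] = 13,  a[11] = 2,  a[12] = 6,  a[13] = 4,  a[14] = 2,  a[15] = 3,  a[16] = 4,  a[17] = 11,  a[18] = 3,  a[19] = 7,  a[20] = 11,  a[21] = 9,  a[22] = 7,  a[23] = 8,  a[24] = 9,  a[25] = 1.
Since (a[24], a[25]) = (a[0], a[1]) = (9, 1) (two consecutive terms determine the rest), the sequence is periodic with period 24.
The value 11 first appears (with j ≥ 2) at a[17].

17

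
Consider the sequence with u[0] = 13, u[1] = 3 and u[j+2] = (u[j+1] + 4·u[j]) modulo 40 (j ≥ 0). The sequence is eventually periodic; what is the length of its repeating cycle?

We have u[0] = 13,  u[1] = 3,  u[2] = 15,  u[3] = 27,  u[4] = 7,  u[5] = 35,  u[6] = 23,  u[7] = 3,  u[8] = 15.
Since (u[7], u[8]) = (u[1], u[2]) = (3, 15) (two consecutive terms determine the rest), the sequence is eventually periodic: after a pre-period of length 1 it cycles with period 6.

6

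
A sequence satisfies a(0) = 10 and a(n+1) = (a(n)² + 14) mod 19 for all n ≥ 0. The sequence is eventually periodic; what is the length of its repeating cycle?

4

a(0) = 10; a(1) = 0; a(2) = 14; a(3) = 1; a(4) = 15; a(5) = 11; a(6) = 2; a(7) = 18; a(8) = 15.
Since a(8) = a(4) = 15, the sequence is eventually periodic: after a pre-period of length 4 it cycles with period 4.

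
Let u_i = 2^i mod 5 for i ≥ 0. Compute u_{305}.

2

Listing terms: u_0 = 1, u_1 = 2, u_2 = 4, u_3 = 3, u_4 = 1.
The sequence repeats with period 4.
So u_{305} = u_{0 + ((305-0) mod 4)} = u_1 = 2.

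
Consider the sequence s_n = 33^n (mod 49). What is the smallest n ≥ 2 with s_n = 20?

3

Computing terms: s_1 = 33, s_2 = 11, s_3 = 20, s_4 = 23, s_5 = 24, s_6 = 8, s_7 = 19, s_8 = 39, s_9 = 13, s_{10} = 37, s_{11} = 45, s_{12} = 15, s_{13} = 5, s_{14} = 18, s_{15} = 6, s_{16} = 2, s_{17} = 17, s_{18} = 22, s_{19} = 40, s_{20} = 46, s_{21} = 48, s_{22} = 16, s_{23} = 38, s_{24} = 29, s_{25} = 26, s_{26} = 25, s_{27} = 41, s_{28} = 30, s_{29} = 10, s_{30} = 36, s_{31} = 12, s_{32} = 4, s_{33} = 34, s_{34} = 44, s_{35} = 31, s_{36} = 43, s_{37} = 47, s_{38} = 32, s_{39} = 27, s_{40} = 9, s_{41} = 3, s_{42} = 1, s_{43} = 33.
Since s_{43} = s_1 = 33, the sequence is periodic with period 42.
The value 20 first appears (with n ≥ 2) at s_3.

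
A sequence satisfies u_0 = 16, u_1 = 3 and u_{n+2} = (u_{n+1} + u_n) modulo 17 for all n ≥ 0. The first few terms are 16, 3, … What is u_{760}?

We have u_0 = 16,  u_1 = 3,  u_2 = 2,  u_3 = 5,  u_4 = 7,  u_5 = 12,  u_6 = 2,  u_7 = 14,  u_8 = 16,  u_9 = 13,  u_{10} = 12,  u_{11} = 8,  u_{12} = 3,  u_{13} = 11,  u_{14} = 14,  u_{15} = 8,  u_{16} = 5,  u_{17} = 13,  u_{18} = 1,  u_{19} = 14,  u_{20} = 15,  u_{21} = 12,  u_{22} = 10,  u_{23} = 5,  u_{24} = 15,  u_{25} = 3,  u_{26} = 1,  u_{27} = 4,  u_{28} = 5,  u_{29} = 9,  u_{30} = 14,  u_{31} = 6,  u_{32} = 3,  u_{33} = 9,  u_{34} = 12,  u_{35} = 4,  u_{36} = 16,  u_{37} = 3.
The sequence repeats with period 36.
(760 - 0) mod 36 = 4, so u_{760} = u_4 = 7.

7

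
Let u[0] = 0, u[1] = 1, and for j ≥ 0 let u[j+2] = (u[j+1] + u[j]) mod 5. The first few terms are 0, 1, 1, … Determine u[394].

u[0] = 0,  u[1] = 1,  u[2] = 1,  u[3] = 2,  u[4] = 3,  u[5] = 0,  u[6] = 3,  u[7] = 3,  u[8] = 1,  u[9] = 4,  u[10] = 0,  u[11] = 4,  u[12] = 4,  u[13] = 3,  u[14] = 2,  u[15] = 0,  u[16] = 2,  u[17] = 2,  u[18] = 4,  u[19] = 1,  u[20] = 0,  u[21] = 1.
Since (u[20], u[21]) = (u[0], u[1]) = (0, 1) (two consecutive terms determine the rest), the sequence is periodic with period 20.
So u[394] = u[0 + ((394-0) mod 20)] = u[14] = 2.

2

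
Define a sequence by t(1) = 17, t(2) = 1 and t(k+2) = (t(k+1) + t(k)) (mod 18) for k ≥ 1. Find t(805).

We have t(1) = 17, t(2) = 1, t(3) = 0, t(4) = 1, t(5) = 1, t(6) = 2, t(7) = 3, t(8) = 5, t(9) = 8, t(10) = 13, t(11) = 3, t(12) = 16, t(13) = 1, t(14) = 17, t(15) = 0, t(16) = 17, t(17) = 17, t(18) = 16, t(19) = 15, t(20) = 13, t(21) = 10, t(22) = 5, t(23) = 15, t(24) = 2, t(25) = 17, t(26) = 1.
Since (t(25), t(26)) = (t(1), t(2)) = (17, 1) (two consecutive terms determine the rest), the sequence is periodic with period 24.
So t(805) = t(1 + ((805-1) mod 24)) = t(13) = 1.

1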